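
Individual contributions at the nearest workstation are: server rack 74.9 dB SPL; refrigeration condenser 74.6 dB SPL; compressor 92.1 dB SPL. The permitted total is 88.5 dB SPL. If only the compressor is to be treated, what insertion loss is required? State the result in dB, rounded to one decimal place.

4.0 dB

Everything except the compressor sums to 10^(74.9/10) + 10^(74.6/10) = 5.974e+07 in linear terms, 77.76 dB SPL.
The limit corresponds to 10^(88.5/10) = 7.079e+08; subtracting the fixed part leaves 6.482e+08 for the compressor, i.e. 88.12 dB SPL.
Required insertion loss = 92.1 − 88.12 = 3.98 dB.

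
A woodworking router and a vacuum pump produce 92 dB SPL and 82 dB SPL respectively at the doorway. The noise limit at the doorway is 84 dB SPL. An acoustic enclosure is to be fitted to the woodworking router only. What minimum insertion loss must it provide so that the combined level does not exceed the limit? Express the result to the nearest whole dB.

12 dB

Fixed contribution from the other source: Σ 10^(L/10) = 10^(82/10) = 1.585e+08 (82.00 dB SPL).
To meet 84 dB SPL overall, the treated woodworking router may contribute at most 10^(84/10) − 1.585e+08 = 9.270e+07, i.e. 79.67 dB SPL.
So the woodworking router must be reduced from 92 to 79.67 dB SPL: IL = 12.33 dB.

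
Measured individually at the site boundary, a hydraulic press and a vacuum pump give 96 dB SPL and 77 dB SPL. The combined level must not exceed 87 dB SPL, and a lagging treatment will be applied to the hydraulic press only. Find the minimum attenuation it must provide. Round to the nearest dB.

Fixed contribution from the other source: Σ 10^(L/10) = 10^(77/10) = 5.012e+07 (77.00 dB SPL).
The limit corresponds to 10^(87/10) = 5.012e+08; subtracting the fixed part leaves 4.511e+08 for the hydraulic press, i.e. 86.54 dB SPL.
So the hydraulic press must be reduced from 96 to 86.54 dB SPL: IL = 9.46 dB.

9 dB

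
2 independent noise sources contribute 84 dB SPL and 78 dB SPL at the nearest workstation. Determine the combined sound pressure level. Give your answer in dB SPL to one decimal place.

Incoherent sources combine by intensity addition: L_total = 10·log₁₀(Σ 10^(L_i/10)).
Σ 10^(L/10) = 10^(84/10) + 10^(78/10) = 3.143e+08.
L_total = 10·log₁₀(3.143e+08) = 84.97 dB SPL.

85.0 dB SPL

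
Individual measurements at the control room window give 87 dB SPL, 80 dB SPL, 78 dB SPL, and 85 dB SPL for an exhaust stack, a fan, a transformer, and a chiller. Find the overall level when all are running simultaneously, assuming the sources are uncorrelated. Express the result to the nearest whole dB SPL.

90 dB SPL

Incoherent sources combine by intensity addition: L_total = 10·log₁₀(Σ 10^(L_i/10)).
Σ 10^(L/10) = 10^(87/10) + 10^(80/10) + 10^(78/10) + 10^(85/10) = 9.805e+08.
L_total = 10·log₁₀(9.805e+08) = 89.91 dB SPL.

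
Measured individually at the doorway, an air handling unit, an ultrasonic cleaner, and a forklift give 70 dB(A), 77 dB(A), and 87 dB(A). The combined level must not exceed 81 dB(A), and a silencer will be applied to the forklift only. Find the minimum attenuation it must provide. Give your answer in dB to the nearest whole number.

9 dB

Everything except the forklift sums to 10^(70/10) + 10^(77/10) = 6.012e+07 in linear terms, 77.79 dB(A).
To meet 81 dB(A) overall, the treated forklift may contribute at most 10^(81/10) − 6.012e+07 = 6.577e+07, i.e. 78.18 dB(A).
Required insertion loss = 87 − 78.18 = 8.82 dB.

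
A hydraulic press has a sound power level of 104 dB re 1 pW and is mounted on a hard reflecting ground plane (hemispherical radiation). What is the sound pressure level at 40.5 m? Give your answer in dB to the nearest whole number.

The power spreads over a hemisphere of area 2π·r², so L_p = L_w − 10·log₁₀(2π·r²).
2π·r² = 1.031e+04 m², 10·log₁₀ of that is 40.131 dB.
L_p = 104 − 40.131 = 63.87 dB.

64 dB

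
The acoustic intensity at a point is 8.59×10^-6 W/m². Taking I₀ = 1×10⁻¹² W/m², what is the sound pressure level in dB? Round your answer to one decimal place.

I/I₀ = 8.59×10^-6/10⁻¹² = 8.59×10^6, and L = 10·log₁₀(I/I₀).
L = 10·(0.9340 + 6) = 69.34 dB.

69.3 dB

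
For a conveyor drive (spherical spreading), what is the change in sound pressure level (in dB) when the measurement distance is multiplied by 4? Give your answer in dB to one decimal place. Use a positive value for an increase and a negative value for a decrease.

-12.0 dB

With spherical spreading the level changes by −20·log₁₀(r₂/r₁).
ΔL = −20·log₁₀(4) = -12.04 dB.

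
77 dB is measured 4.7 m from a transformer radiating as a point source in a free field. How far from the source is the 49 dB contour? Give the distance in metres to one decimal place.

For a point source L₁ − L₂ = 20·log₁₀(r₂/r₁), so r₂ = r₁·10^((L₁−L₂)/20).
r₂ = 4.7·10^((77−49)/20) = 4.7·10^(28.0/20) = 118.06 m.

118.1 m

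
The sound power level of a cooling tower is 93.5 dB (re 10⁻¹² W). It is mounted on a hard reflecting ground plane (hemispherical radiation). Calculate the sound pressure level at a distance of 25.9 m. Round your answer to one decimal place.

57.3 dB

The power spreads over a hemisphere of area 2π·r², so L_p = L_w − 10·log₁₀(2π·r²).
2π·r² = 4215 m², 10·log₁₀ of that is 36.248 dB.
L_p = 93.5 − 36.248 = 57.25 dB.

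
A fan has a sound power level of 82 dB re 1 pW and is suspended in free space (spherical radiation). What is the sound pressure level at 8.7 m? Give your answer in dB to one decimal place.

52.2 dB

L_p = L_w − 10·log₁₀(4π·r²) with r = 8.7 m.
4π·r² = 951.1 m², 10·log₁₀ of that is 29.782 dB.
L_p = 82 − 29.782 = 52.22 dB.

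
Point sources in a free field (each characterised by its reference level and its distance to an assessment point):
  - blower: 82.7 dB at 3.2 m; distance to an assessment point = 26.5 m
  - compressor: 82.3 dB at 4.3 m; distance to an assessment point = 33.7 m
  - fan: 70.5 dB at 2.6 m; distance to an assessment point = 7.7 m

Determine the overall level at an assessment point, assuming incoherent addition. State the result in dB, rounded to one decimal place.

First find each source's level at the receiver (point-source: −20·log₁₀(r/r_ref)), then combine on an intensity basis.
blower: 82.7 − 20·log₁₀(26.5/3.2) = 82.7 − 18.36 = 64.34 dB.
compressor: 82.3 − 20·log₁₀(33.7/4.3) = 82.3 − 17.88 = 64.42 dB.
fan: 70.5 − 20·log₁₀(7.7/2.6) = 70.5 − 9.43 = 61.07 dB.
Σ 10^(L/10) = 6.759e+06 → L_total = 10·log₁₀(6.759e+06) = 68.30 dB.

68.3 dB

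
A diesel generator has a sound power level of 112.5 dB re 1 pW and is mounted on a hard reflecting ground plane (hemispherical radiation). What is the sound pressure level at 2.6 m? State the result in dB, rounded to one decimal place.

96.2 dB

L_p = L_w − 10·log₁₀(2π·r²) with r = 2.6 m.
2π·r² = 42.47 m², 10·log₁₀ of that is 16.281 dB.
L_p = 112.5 − 16.281 = 96.22 dB.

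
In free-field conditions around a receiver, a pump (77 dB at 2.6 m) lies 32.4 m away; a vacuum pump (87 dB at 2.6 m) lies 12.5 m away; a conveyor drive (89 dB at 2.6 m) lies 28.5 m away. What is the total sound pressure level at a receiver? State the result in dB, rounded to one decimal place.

74.6 dB

Apply inverse-square spreading to bring every level to the receiver, then sum 10^(L/10).
pump: 77 − 20·log₁₀(32.4/2.6) = 77 − 21.91 = 55.09 dB.
vacuum pump: 87 − 20·log₁₀(12.5/2.6) = 87 − 13.64 = 73.36 dB.
conveyor drive: 89 − 20·log₁₀(28.5/2.6) = 89 − 20.80 = 68.20 dB.
Σ 10^(L/10) = 2.862e+07 → L_total = 10·log₁₀(2.862e+07) = 74.57 dB.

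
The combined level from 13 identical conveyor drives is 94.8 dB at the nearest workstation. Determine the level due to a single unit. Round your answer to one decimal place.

83.7 dB

13 equal contributions raise the level by 10·log₁₀ 13 = 11.139 dB, so each unit alone gives 94.8 − 11.139.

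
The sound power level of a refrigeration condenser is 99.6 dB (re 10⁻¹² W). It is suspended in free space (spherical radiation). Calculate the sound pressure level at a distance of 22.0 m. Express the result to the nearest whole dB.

L_p = L_w − 10·log₁₀(4π·r²) with r = 22.0 m.
4π·r² = 6082 m², 10·log₁₀ of that is 37.841 dB.
L_p = 99.6 − 37.841 = 61.76 dB.

62 dB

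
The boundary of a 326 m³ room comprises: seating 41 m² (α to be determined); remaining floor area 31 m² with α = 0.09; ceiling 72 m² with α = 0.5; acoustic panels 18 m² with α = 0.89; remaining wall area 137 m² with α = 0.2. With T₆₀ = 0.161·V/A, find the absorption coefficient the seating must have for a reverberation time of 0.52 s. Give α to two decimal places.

Required total absorption A = 0.161·326/0.52 = 100.93 m².
Absorption from the other surfaces = 31·0.09 + 72·0.5 + 18·0.89 + 137·0.2 = 82.21 m², so the seating must supply 18.72 m² over 41 m².
α = 18.72/41 = 0.457.

0.46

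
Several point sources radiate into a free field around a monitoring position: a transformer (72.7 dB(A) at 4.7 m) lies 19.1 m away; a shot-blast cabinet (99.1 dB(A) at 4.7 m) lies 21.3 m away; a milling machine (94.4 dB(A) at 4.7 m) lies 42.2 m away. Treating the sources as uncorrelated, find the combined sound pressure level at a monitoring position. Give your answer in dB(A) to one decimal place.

86.3 dB(A)

First find each source's level at the receiver (point-source: −20·log₁₀(r/r_ref)), then combine on an intensity basis.
transformer: 72.7 − 20·log₁₀(19.1/4.7) = 72.7 − 12.18 = 60.52 dB(A).
shot-blast cabinet: 99.1 − 20·log₁₀(21.3/4.7) = 99.1 − 13.13 = 85.97 dB(A).
milling machine: 94.4 − 20·log₁₀(42.2/4.7) = 94.4 − 19.06 = 75.34 dB(A).
Σ 10^(L/10) = 4.311e+08 → L_total = 10·log₁₀(4.311e+08) = 86.35 dB(A).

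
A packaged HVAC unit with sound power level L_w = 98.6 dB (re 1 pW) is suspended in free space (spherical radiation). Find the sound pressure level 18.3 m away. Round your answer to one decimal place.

62.4 dB

L_p = L_w − 10·log₁₀(4π·r²) with r = 18.3 m.
4π·r² = 4208 m², 10·log₁₀ of that is 36.241 dB.
L_p = 98.6 − 36.241 = 62.36 dB.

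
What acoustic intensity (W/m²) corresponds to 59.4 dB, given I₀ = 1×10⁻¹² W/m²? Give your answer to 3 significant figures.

I = I₀·10^(L/10) = 10⁻¹² × 10^(59.4/10) = 10^(-6.060).

8.71e-07 W/m²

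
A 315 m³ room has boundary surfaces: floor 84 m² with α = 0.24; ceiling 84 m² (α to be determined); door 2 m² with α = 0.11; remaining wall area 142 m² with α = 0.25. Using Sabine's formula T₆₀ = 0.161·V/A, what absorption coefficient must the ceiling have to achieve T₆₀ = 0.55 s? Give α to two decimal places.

From T₆₀ = 0.161·V/A, the target T₆₀ = 0.55 s needs A = 0.161·315/0.55 = 92.21 m².
Absorption from the other surfaces = 84·0.24 + 2·0.11 + 142·0.25 = 55.88 m², so the ceiling must supply 36.33 m² over 84 m².
α = 36.33/84 = 0.432.

0.43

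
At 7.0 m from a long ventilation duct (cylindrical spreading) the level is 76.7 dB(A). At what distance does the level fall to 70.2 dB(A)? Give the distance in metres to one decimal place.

The 6.5 dB drop corresponds to a distance ratio of 10^(6.5/10) for a line source.
r₂ = 7.0·10^((76.7−70.2)/10) = 7.0·10^(6.5/10) = 31.27 m.

31.3 m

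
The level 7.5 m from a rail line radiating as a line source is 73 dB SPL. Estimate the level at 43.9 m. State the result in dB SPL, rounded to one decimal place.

For a line source, L₂ = L₁ − 10·log₁₀(r₂/r₁).
L₂ = 73 − 10·log₁₀(43.9/7.5) = 73 − 7.674 = 65.33 dB SPL.

65.3 dB SPL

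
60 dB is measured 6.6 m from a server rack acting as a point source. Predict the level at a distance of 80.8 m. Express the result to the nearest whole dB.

38 dB

Point-source attenuation: ΔL = 20·log₁₀(r₂/r₁) = 20·log₁₀(80.8/6.6) = 21.757 dB.
L₂ = 60 − 20·log₁₀(80.8/6.6) = 60 − 21.757 = 38.24 dB.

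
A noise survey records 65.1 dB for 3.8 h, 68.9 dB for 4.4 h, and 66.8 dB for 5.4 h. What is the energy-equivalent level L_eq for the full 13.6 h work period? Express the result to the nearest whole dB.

Weight each interval's intensity by its duration and average over T = 13.6 h:
Σ tᵢ·10^(Lᵢ/10) = 3.8·10^(65.1/10) + 4.4·10^(68.9/10) + 5.4·10^(66.8/10) = 7.230e+07.
L_eq = 10·log₁₀(7.230e+07/13.6) = 67.26 dB.

67 dB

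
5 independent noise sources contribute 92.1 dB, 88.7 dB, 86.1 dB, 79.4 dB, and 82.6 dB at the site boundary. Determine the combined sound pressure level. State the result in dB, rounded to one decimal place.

94.8 dB

Incoherent sources combine by intensity addition: L_total = 10·log₁₀(Σ 10^(L_i/10)).
Σ 10^(L/10) = 10^(92.1/10) + 10^(88.7/10) + 10^(86.1/10) + 10^(79.4/10) + 10^(82.6/10) = 3.040e+09.
L_total = 10·log₁₀(3.040e+09) = 94.83 dB.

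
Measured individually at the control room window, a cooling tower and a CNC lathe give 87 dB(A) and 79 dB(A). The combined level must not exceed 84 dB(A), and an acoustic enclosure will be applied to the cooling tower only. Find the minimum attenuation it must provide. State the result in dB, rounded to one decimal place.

4.7 dB

The untreated sources together contribute 10^(79/10) = 7.943e+07, i.e. 79.00 dB(A).
The limit corresponds to 10^(84/10) = 2.512e+08; subtracting the fixed part leaves 1.718e+08 for the cooling tower, i.e. 82.35 dB(A).
So the cooling tower must be reduced from 87 to 82.35 dB(A): IL = 4.65 dB.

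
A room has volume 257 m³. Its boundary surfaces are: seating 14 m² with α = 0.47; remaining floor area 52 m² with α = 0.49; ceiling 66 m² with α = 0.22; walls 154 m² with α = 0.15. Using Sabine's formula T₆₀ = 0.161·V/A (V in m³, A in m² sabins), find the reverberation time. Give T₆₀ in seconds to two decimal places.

A = Σ Sᵢαᵢ = 14·0.47 + 52·0.49 + 66·0.22 + 154·0.15 = 69.68 m².
T₆₀ = 0.161 × 257 / 69.68 = 0.594 s.

0.59 s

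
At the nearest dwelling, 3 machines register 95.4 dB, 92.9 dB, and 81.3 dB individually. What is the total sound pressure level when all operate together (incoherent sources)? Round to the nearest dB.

97 dB

For uncorrelated sources the intensities add, so convert each level to linear form, sum, and take 10·log₁₀ of the total.
Σ 10^(L/10) = 10^(95.4/10) + 10^(92.9/10) + 10^(81.3/10) = 5.552e+09.
L_total = 10·log₁₀(5.552e+09) = 97.44 dB.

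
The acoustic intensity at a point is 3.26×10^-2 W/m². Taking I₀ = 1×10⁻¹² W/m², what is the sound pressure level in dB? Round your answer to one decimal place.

I/I₀ = 3.26×10^-2/10⁻¹² = 3.26×10^10, and L = 10·log₁₀(I/I₀).
L = 10·(0.5132 + 10) = 105.13 dB.

105.1 dB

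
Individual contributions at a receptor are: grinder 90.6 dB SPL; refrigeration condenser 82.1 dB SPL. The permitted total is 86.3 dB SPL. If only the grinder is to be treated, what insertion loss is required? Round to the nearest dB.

6 dB

The untreated sources together contribute 10^(82.1/10) = 1.622e+08, i.e. 82.10 dB SPL.
To meet 86.3 dB SPL overall, the treated grinder may contribute at most 10^(86.3/10) − 1.622e+08 = 2.644e+08, i.e. 84.22 dB SPL.
So the grinder must be reduced from 90.6 to 84.22 dB SPL: IL = 6.38 dB.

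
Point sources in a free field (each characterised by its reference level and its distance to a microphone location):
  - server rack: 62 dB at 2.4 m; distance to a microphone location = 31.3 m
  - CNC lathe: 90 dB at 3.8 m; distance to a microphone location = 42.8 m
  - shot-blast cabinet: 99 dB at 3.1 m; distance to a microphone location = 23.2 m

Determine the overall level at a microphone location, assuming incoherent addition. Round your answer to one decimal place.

81.8 dB

First find each source's level at the receiver (point-source: −20·log₁₀(r/r_ref)), then combine on an intensity basis.
server rack: 62 − 20·log₁₀(31.3/2.4) = 62 − 22.31 = 39.69 dB.
CNC lathe: 90 − 20·log₁₀(42.8/3.8) = 90 − 21.03 = 68.97 dB.
shot-blast cabinet: 99 − 20·log₁₀(23.2/3.1) = 99 − 17.48 = 81.52 dB.
Σ 10^(L/10) = 1.497e+08 → L_total = 10·log₁₀(1.497e+08) = 81.75 dB.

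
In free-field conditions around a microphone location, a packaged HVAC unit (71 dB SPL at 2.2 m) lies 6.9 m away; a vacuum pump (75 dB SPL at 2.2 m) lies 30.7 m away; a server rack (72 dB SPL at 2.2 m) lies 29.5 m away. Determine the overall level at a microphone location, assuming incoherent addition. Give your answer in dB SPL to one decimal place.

Propagate each source to the receiver with L = L_ref − 20·log₁₀(r/r_ref), then add intensities.
packaged HVAC unit: 71 − 20·log₁₀(6.9/2.2) = 71 − 9.93 = 61.07 dB SPL.
vacuum pump: 75 − 20·log₁₀(30.7/2.2) = 75 − 22.89 = 52.11 dB SPL.
server rack: 72 − 20·log₁₀(29.5/2.2) = 72 − 22.55 = 49.45 dB SPL.
Σ 10^(L/10) = 1.530e+06 → L_total = 10·log₁₀(1.530e+06) = 61.85 dB SPL.

61.8 dB SPL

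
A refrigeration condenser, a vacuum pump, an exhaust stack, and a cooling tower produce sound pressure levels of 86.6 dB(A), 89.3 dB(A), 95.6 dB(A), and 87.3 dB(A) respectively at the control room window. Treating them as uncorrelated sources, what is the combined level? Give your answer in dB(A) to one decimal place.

97.4 dB(A)

For uncorrelated sources the intensities add, so convert each level to linear form, sum, and take 10·log₁₀ of the total.
Σ 10^(L/10) = 10^(86.6/10) + 10^(89.3/10) + 10^(95.6/10) + 10^(87.3/10) = 5.476e+09.
L_total = 10·log₁₀(5.476e+09) = 97.38 dB(A).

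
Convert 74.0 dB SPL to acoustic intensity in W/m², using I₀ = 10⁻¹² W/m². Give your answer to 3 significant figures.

2.51e-05 W/m²

I = I₀·10^(L/10) = 10⁻¹² × 10^(74.0/10) = 10^(-4.600).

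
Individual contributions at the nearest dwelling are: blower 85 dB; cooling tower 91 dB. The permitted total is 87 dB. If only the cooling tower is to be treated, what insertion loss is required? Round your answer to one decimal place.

8.3 dB

Fixed contribution from the other source: Σ 10^(L/10) = 10^(85/10) = 3.162e+08 (85.00 dB).
The limit corresponds to 10^(87/10) = 5.012e+08; subtracting the fixed part leaves 1.850e+08 for the cooling tower, i.e. 82.67 dB.
Required insertion loss = 91 − 82.67 = 8.33 dB.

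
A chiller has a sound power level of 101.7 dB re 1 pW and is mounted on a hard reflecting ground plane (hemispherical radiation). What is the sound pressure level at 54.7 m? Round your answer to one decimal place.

59.0 dB

Free-field hemispherical radiation: L_p = L_w − 10·log₁₀(2π·r²), r = 54.7 m.
2π·r² = 1.88e+04 m², 10·log₁₀ of that is 42.742 dB.
L_p = 101.7 − 42.742 = 58.96 dB.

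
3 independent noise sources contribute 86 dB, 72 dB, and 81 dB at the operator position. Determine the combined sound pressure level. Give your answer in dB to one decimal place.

87.3 dB

For uncorrelated sources the intensities add, so convert each level to linear form, sum, and take 10·log₁₀ of the total.
Σ 10^(L/10) = 10^(86/10) + 10^(72/10) + 10^(81/10) = 5.398e+08.
L_total = 10·log₁₀(5.398e+08) = 87.32 dB.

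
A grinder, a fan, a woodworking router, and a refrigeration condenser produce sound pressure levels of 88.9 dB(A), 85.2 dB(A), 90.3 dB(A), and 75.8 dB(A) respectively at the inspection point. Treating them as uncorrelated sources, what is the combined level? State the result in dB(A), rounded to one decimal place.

Incoherent sources combine by intensity addition: L_total = 10·log₁₀(Σ 10^(L_i/10)).
Σ 10^(L/10) = 10^(88.9/10) + 10^(85.2/10) + 10^(90.3/10) + 10^(75.8/10) = 2.217e+09.
L_total = 10·log₁₀(2.217e+09) = 93.46 dB(A).

93.5 dB(A)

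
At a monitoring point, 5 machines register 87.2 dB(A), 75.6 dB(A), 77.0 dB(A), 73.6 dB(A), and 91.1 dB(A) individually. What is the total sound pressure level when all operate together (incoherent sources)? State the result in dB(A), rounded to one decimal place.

92.8 dB(A)

Incoherent sources combine by intensity addition: L_total = 10·log₁₀(Σ 10^(L_i/10)).
Σ 10^(L/10) = 10^(87.2/10) + 10^(75.6/10) + 10^(77.0/10) + 10^(73.6/10) + 10^(91.1/10) = 1.922e+09.
L_total = 10·log₁₀(1.922e+09) = 92.84 dB(A).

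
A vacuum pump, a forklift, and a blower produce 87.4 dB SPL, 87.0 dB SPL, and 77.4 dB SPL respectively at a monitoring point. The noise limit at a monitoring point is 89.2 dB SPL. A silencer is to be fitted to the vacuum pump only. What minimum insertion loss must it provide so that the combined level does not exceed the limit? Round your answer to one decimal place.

3.0 dB

The untreated sources together contribute 10^(87.0/10) + 10^(77.4/10) = 5.561e+08, i.e. 87.45 dB SPL.
To meet 89.2 dB SPL overall, the treated vacuum pump may contribute at most 10^(89.2/10) − 5.561e+08 = 2.756e+08, i.e. 84.40 dB SPL.
Required insertion loss = 87.4 − 84.40 = 3.00 dB.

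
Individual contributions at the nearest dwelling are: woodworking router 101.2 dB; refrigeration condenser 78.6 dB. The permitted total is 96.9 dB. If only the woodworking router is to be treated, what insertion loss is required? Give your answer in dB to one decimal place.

4.4 dB

Fixed contribution from the other source: Σ 10^(L/10) = 10^(78.6/10) = 7.244e+07 (78.60 dB).
To meet 96.9 dB overall, the treated woodworking router may contribute at most 10^(96.9/10) − 7.244e+07 = 4.825e+09, i.e. 96.84 dB.
Required insertion loss = 101.2 − 96.84 = 4.36 dB.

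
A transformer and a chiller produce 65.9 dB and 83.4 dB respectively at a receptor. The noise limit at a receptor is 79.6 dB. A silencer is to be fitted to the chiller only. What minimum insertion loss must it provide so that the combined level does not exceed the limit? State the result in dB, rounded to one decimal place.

The untreated sources together contribute 10^(65.9/10) = 3.890e+06, i.e. 65.90 dB.
To meet 79.6 dB overall, the treated chiller may contribute at most 10^(79.6/10) − 3.890e+06 = 8.731e+07, i.e. 79.41 dB.
Required insertion loss = 83.4 − 79.41 = 3.99 dB.

4.0 dB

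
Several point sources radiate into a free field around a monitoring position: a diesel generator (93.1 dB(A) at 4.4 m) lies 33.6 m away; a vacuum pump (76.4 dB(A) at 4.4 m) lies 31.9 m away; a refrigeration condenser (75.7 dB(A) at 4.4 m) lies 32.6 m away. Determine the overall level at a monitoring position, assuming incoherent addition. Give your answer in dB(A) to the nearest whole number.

Apply inverse-square spreading to bring every level to the receiver, then sum 10^(L/10).
diesel generator: 93.1 − 20·log₁₀(33.6/4.4) = 93.1 − 17.66 = 75.44 dB(A).
vacuum pump: 76.4 − 20·log₁₀(31.9/4.4) = 76.4 − 17.21 = 59.19 dB(A).
refrigeration condenser: 75.7 − 20·log₁₀(32.6/4.4) = 75.7 − 17.40 = 58.30 dB(A).
Σ 10^(L/10) = 3.652e+07 → L_total = 10·log₁₀(3.652e+07) = 75.63 dB(A).

76 dB(A)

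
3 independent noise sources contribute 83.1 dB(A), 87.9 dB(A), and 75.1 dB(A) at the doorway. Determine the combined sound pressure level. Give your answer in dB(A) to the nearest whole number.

For uncorrelated sources the intensities add, so convert each level to linear form, sum, and take 10·log₁₀ of the total.
Σ 10^(L/10) = 10^(83.1/10) + 10^(87.9/10) + 10^(75.1/10) = 8.531e+08.
L_total = 10·log₁₀(8.531e+08) = 89.31 dB(A).

89 dB(A)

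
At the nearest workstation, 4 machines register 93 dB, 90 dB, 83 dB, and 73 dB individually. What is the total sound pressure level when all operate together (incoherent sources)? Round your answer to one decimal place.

Incoherent sources combine by intensity addition: L_total = 10·log₁₀(Σ 10^(L_i/10)).
Σ 10^(L/10) = 10^(93/10) + 10^(90/10) + 10^(83/10) + 10^(73/10) = 3.215e+09.
L_total = 10·log₁₀(3.215e+09) = 95.07 dB.

95.1 dB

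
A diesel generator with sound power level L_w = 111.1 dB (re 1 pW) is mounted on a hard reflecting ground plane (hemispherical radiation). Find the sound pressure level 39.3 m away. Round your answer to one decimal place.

Free-field hemispherical radiation: L_p = L_w − 10·log₁₀(2π·r²), r = 39.3 m.
2π·r² = 9704 m², 10·log₁₀ of that is 39.870 dB.
L_p = 111.1 − 39.870 = 71.23 dB.

71.2 dB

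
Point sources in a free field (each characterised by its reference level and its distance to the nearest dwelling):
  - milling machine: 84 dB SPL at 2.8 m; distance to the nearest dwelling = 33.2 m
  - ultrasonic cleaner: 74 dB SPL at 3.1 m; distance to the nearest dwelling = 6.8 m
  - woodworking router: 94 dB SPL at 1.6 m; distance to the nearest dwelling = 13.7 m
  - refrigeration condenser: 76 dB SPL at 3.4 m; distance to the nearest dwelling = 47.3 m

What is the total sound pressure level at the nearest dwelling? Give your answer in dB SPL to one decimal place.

Apply inverse-square spreading to bring every level to the receiver, then sum 10^(L/10).
milling machine: 84 − 20·log₁₀(33.2/2.8) = 84 − 21.48 = 62.52 dB SPL.
ultrasonic cleaner: 74 − 20·log₁₀(6.8/3.1) = 74 − 6.82 = 67.18 dB SPL.
woodworking router: 94 − 20·log₁₀(13.7/1.6) = 94 − 18.65 = 75.35 dB SPL.
refrigeration condenser: 76 − 20·log₁₀(47.3/3.4) = 76 − 22.87 = 53.13 dB SPL.
Σ 10^(L/10) = 4.147e+07 → L_total = 10·log₁₀(4.147e+07) = 76.18 dB SPL.

76.2 dB SPL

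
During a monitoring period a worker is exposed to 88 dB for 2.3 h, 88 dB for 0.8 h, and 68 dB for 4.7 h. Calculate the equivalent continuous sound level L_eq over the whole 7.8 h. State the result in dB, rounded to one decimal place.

84.1 dB

L_eq = 10·log₁₀[(1/T)·Σ tᵢ·10^(Lᵢ/10)] with T = 7.8 h.
Σ tᵢ·10^(Lᵢ/10) = 2.3·10^(88/10) + 0.8·10^(88/10) + 4.7·10^(68/10) = 1.986e+09.
L_eq = 10·log₁₀(1.986e+09/7.8) = 84.06 dB.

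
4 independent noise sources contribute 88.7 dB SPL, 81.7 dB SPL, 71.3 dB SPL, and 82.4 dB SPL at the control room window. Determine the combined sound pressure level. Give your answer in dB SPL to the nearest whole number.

90 dB SPL

For uncorrelated sources the intensities add, so convert each level to linear form, sum, and take 10·log₁₀ of the total.
Σ 10^(L/10) = 10^(88.7/10) + 10^(81.7/10) + 10^(71.3/10) + 10^(82.4/10) = 1.076e+09.
L_total = 10·log₁₀(1.076e+09) = 90.32 dB SPL.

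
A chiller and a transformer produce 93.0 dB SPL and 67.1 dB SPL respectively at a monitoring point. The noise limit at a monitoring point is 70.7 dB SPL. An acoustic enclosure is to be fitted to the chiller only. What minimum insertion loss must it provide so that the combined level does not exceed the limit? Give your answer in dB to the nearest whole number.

The untreated sources together contribute 10^(67.1/10) = 5.129e+06, i.e. 67.10 dB SPL.
To meet 70.7 dB SPL overall, the treated chiller may contribute at most 10^(70.7/10) − 5.129e+06 = 6.620e+06, i.e. 68.21 dB SPL.
So the chiller must be reduced from 93.0 to 68.21 dB SPL: IL = 24.79 dB.

25 dB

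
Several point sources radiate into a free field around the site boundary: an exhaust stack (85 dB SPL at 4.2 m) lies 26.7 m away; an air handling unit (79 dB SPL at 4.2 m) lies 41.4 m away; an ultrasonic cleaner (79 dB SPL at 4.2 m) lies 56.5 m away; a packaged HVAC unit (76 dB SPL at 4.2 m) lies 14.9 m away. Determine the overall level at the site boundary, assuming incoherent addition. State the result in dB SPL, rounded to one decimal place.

Apply inverse-square spreading to bring every level to the receiver, then sum 10^(L/10).
exhaust stack: 85 − 20·log₁₀(26.7/4.2) = 85 − 16.07 = 68.93 dB SPL.
air handling unit: 79 − 20·log₁₀(41.4/4.2) = 79 − 19.88 = 59.12 dB SPL.
ultrasonic cleaner: 79 − 20·log₁₀(56.5/4.2) = 79 − 22.58 = 56.42 dB SPL.
packaged HVAC unit: 76 − 20·log₁₀(14.9/4.2) = 76 − 11.00 = 65.00 dB SPL.
Σ 10^(L/10) = 1.224e+07 → L_total = 10·log₁₀(1.224e+07) = 70.88 dB SPL.

70.9 dB SPL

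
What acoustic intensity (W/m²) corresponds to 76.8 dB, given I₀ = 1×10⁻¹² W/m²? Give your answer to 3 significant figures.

I/I₀ = 10^(76.8/10) = 4.786e+07, so I = 4.786e+07 × 10⁻¹² W/m².

4.79e-05 W/m²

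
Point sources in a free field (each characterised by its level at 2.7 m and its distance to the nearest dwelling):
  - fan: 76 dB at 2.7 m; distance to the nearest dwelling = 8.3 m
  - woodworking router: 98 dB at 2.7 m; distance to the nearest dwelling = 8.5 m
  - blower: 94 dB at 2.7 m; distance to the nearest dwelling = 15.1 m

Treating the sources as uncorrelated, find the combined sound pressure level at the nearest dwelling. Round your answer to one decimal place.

88.6 dB

Propagate each source to the receiver with L = L_ref − 20·log₁₀(r/r_ref), then add intensities.
fan: 76 − 20·log₁₀(8.3/2.7) = 76 − 9.75 = 66.25 dB.
woodworking router: 98 − 20·log₁₀(8.5/2.7) = 98 − 9.96 = 88.04 dB.
blower: 94 − 20·log₁₀(15.1/2.7) = 94 − 14.95 = 79.05 dB.
Σ 10^(L/10) = 7.212e+08 → L_total = 10·log₁₀(7.212e+08) = 88.58 dB.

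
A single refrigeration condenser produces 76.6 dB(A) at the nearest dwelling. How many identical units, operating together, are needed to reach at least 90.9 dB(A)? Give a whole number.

27

N identical sources give L₁ + 10·log₁₀ N, so require 10·log₁₀ N ≥ 90.9 − 76.6 = 14.3 dB.
N ≥ 10^(14.3/10) = 26.915, so N = 27.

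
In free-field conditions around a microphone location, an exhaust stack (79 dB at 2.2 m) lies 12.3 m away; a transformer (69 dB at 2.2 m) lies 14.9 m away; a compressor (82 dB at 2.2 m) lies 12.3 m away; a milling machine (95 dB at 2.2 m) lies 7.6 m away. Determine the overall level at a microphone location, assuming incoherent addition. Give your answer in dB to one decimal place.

Propagate each source to the receiver with L = L_ref − 20·log₁₀(r/r_ref), then add intensities.
exhaust stack: 79 − 20·log₁₀(12.3/2.2) = 79 − 14.95 = 64.05 dB.
transformer: 69 − 20·log₁₀(14.9/2.2) = 69 − 16.62 = 52.38 dB.
compressor: 82 − 20·log₁₀(12.3/2.2) = 82 − 14.95 = 67.05 dB.
milling machine: 95 − 20·log₁₀(7.6/2.2) = 95 − 10.77 = 84.23 dB.
Σ 10^(L/10) = 2.728e+08 → L_total = 10·log₁₀(2.728e+08) = 84.36 dB.

84.4 dB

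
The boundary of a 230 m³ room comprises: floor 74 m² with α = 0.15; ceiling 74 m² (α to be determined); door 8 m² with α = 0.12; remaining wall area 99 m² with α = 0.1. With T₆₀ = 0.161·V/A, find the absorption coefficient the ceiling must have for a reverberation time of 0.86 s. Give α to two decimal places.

A = 0.161·V/T₆₀ = 0.161·230/0.86 = 43.06 m² sabins.
Absorption from the other surfaces = 74·0.15 + 8·0.12 + 99·0.1 = 21.96 m², so the ceiling must supply 21.10 m² over 74 m².
α = 21.10/74 = 0.285.

0.29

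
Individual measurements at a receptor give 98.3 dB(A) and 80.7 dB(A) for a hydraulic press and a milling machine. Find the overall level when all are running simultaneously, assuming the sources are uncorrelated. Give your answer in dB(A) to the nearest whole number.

98 dB(A)

For uncorrelated sources the intensities add, so convert each level to linear form, sum, and take 10·log₁₀ of the total.
Σ 10^(L/10) = 10^(98.3/10) + 10^(80.7/10) = 6.878e+09.
L_total = 10·log₁₀(6.878e+09) = 98.37 dB(A).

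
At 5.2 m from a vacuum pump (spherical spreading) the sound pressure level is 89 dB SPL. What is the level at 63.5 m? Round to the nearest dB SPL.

Spherical spreading from a point source gives a 20·log₁₀(r₂/r₁) drop.
L₂ = 89 − 20·log₁₀(63.5/5.2) = 89 − 21.735 = 67.26 dB SPL.

67 dB SPL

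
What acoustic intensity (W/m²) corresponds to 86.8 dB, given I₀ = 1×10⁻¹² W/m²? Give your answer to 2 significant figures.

0.00048 W/m²

I/I₀ = 10^(86.8/10) = 4.786e+08, so I = 4.786e+08 × 10⁻¹² W/m².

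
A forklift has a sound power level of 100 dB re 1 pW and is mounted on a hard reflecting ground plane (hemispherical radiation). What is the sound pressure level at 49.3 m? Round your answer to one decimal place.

58.2 dB

L_p = L_w − 10·log₁₀(2π·r²) with r = 49.3 m.
2π·r² = 1.527e+04 m², 10·log₁₀ of that is 41.839 dB.
L_p = 100 − 41.839 = 58.16 dB.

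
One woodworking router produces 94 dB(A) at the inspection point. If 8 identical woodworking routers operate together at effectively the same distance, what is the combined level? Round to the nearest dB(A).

103 dB(A)

With 8 equal, uncorrelated contributions the intensity is 8× that of one unit, giving a rise of 10·log₁₀ 8.
L_total = 94 + 10·log₁₀(8) = 94 + 9.031 = 103.03 dB(A).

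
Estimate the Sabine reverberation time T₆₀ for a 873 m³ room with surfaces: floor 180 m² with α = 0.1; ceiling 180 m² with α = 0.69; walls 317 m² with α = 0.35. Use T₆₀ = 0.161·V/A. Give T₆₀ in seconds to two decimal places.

A = Σ Sᵢαᵢ = 180·0.1 + 180·0.69 + 317·0.35 = 253.15 m².
T₆₀ = 0.161·V/A = 0.161·873/253.15 = 0.555 s.

0.56 s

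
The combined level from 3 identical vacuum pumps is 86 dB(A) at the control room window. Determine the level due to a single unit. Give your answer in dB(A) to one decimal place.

81.2 dB(A)

Dividing the total intensity by 3 lowers the level by 10·log₁₀ 3 = 4.771 dB: L₁ = 86 − 4.771.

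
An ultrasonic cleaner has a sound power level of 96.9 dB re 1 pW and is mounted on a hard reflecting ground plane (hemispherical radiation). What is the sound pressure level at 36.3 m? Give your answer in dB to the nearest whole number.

The power spreads over a hemisphere of area 2π·r², so L_p = L_w − 10·log₁₀(2π·r²).
2π·r² = 8279 m², 10·log₁₀ of that is 39.180 dB.
L_p = 96.9 − 39.180 = 57.72 dB.

58 dB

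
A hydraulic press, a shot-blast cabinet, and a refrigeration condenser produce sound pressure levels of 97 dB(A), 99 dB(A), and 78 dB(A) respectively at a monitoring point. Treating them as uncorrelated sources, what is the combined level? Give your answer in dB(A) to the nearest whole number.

101 dB(A)

For uncorrelated sources the intensities add, so convert each level to linear form, sum, and take 10·log₁₀ of the total.
Σ 10^(L/10) = 10^(97/10) + 10^(99/10) + 10^(78/10) = 1.302e+10.
L_total = 10·log₁₀(1.302e+10) = 101.15 dB(A).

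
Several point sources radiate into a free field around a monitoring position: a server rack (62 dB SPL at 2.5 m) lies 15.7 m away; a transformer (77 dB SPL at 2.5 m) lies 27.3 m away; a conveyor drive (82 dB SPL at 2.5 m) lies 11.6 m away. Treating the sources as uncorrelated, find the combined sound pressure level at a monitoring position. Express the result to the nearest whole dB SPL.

First find each source's level at the receiver (point-source: −20·log₁₀(r/r_ref)), then combine on an intensity basis.
server rack: 62 − 20·log₁₀(15.7/2.5) = 62 − 15.96 = 46.04 dB SPL.
transformer: 77 − 20·log₁₀(27.3/2.5) = 77 − 20.76 = 56.24 dB SPL.
conveyor drive: 82 − 20·log₁₀(11.6/2.5) = 82 − 13.33 = 68.67 dB SPL.
Σ 10^(L/10) = 7.822e+06 → L_total = 10·log₁₀(7.822e+06) = 68.93 dB SPL.

69 dB SPL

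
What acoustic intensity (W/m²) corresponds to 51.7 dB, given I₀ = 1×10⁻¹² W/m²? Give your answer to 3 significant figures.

I/I₀ = 10^(51.7/10) = 1.479e+05, so I = 1.479e+05 × 10⁻¹² W/m².

1.48e-07 W/m²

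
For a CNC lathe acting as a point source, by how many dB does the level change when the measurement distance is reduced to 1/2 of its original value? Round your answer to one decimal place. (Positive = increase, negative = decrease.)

Point-source spreading: ΔL = −20·log₁₀(r₂/r₁).
ΔL = −20·log₁₀(0.5) = +6.02 dB.

+6.0 dB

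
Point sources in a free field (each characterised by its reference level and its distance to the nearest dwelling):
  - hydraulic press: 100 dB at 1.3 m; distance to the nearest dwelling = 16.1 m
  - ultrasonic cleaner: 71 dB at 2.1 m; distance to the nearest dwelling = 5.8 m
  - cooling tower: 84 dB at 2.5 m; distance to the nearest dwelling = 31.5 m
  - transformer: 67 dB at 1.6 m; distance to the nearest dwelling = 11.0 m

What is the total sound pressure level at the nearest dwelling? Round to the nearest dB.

78 dB

First find each source's level at the receiver (point-source: −20·log₁₀(r/r_ref)), then combine on an intensity basis.
hydraulic press: 100 − 20·log₁₀(16.1/1.3) = 100 − 21.86 = 78.14 dB.
ultrasonic cleaner: 71 − 20·log₁₀(5.8/2.1) = 71 − 8.82 = 62.18 dB.
cooling tower: 84 − 20·log₁₀(31.5/2.5) = 84 − 22.01 = 61.99 dB.
transformer: 67 − 20·log₁₀(11.0/1.6) = 67 − 16.75 = 50.25 dB.
Σ 10^(L/10) = 6.854e+07 → L_total = 10·log₁₀(6.854e+07) = 78.36 dB.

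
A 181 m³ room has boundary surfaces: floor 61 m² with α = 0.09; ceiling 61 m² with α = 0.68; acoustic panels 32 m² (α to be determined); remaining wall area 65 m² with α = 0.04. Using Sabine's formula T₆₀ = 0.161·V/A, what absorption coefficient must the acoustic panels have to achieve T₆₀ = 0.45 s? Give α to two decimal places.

0.47

A = 0.161·V/T₆₀ = 0.161·181/0.45 = 64.76 m² sabins.
Absorption from the other surfaces = 61·0.09 + 61·0.68 + 65·0.04 = 49.57 m², so the acoustic panels must supply 15.19 m² over 32 m².
α = 15.19/32 = 0.475.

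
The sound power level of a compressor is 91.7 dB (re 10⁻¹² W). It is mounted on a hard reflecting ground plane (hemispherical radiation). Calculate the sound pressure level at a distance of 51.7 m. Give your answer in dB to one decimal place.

L_p = L_w − 10·log₁₀(2π·r²) with r = 51.7 m.
2π·r² = 1.679e+04 m², 10·log₁₀ of that is 42.252 dB.
L_p = 91.7 − 42.252 = 49.45 dB.

49.4 dB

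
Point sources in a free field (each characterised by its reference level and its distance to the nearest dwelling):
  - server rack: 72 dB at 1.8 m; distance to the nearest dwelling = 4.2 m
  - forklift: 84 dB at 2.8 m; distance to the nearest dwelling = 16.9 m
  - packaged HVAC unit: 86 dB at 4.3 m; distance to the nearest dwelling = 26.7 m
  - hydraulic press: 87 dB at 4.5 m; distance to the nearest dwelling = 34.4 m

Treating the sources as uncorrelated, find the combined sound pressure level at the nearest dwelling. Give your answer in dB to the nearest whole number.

75 dB

First find each source's level at the receiver (point-source: −20·log₁₀(r/r_ref)), then combine on an intensity basis.
server rack: 72 − 20·log₁₀(4.2/1.8) = 72 − 7.36 = 64.64 dB.
forklift: 84 − 20·log₁₀(16.9/2.8) = 84 − 15.61 = 68.39 dB.
packaged HVAC unit: 86 − 20·log₁₀(26.7/4.3) = 86 − 15.86 = 70.14 dB.
hydraulic press: 87 − 20·log₁₀(34.4/4.5) = 87 − 17.67 = 69.33 dB.
Σ 10^(L/10) = 2.871e+07 → L_total = 10·log₁₀(2.871e+07) = 74.58 dB.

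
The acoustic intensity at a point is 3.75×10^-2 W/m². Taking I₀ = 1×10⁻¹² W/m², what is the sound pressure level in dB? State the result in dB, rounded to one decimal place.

Dividing by I₀ shifts the exponent by 12: I/I₀ = 3.75×10^10.
L = 10·(0.5740 + 10) = 105.74 dB.

105.7 dB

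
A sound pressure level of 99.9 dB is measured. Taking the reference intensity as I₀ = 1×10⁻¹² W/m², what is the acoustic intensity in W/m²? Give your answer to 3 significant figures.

0.00977 W/m²

I/I₀ = 10^(99.9/10) = 9.772e+09, so I = 9.772e+09 × 10⁻¹² W/m².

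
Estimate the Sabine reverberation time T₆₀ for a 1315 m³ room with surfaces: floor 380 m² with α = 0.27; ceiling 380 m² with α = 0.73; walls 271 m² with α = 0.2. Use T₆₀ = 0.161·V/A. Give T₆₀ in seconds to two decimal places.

Summing Sᵢαᵢ: 380·0.27 + 380·0.73 + 271·0.2 = 434.20 m².
T₆₀ = 0.161·V/A = 0.161·1315/434.20 = 0.488 s.

0.49 s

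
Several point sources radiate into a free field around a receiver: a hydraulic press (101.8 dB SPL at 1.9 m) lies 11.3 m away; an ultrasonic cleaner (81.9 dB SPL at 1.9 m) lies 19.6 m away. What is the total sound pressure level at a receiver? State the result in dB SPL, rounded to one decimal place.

Apply inverse-square spreading to bring every level to the receiver, then sum 10^(L/10).
hydraulic press: 101.8 − 20·log₁₀(11.3/1.9) = 101.8 − 15.49 = 86.31 dB SPL.
ultrasonic cleaner: 81.9 − 20·log₁₀(19.6/1.9) = 81.9 − 20.27 = 61.63 dB SPL.
Σ 10^(L/10) = 4.294e+08 → L_total = 10·log₁₀(4.294e+08) = 86.33 dB SPL.

86.3 dB SPL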